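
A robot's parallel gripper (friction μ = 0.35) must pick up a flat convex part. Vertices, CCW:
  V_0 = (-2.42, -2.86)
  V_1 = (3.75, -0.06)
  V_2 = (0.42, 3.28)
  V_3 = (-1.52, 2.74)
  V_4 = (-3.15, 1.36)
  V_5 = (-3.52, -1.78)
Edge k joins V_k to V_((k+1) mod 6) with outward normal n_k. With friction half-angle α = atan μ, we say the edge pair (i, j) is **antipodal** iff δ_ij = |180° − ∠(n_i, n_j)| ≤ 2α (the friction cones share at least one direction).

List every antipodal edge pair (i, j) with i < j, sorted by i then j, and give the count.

α = atan 0.35 = 19.29°;  2α = 38.58°
n_0 = (+0.4132, -0.9106)
n_1 = (+0.7082, +0.7060)
n_2 = (-0.2682, +0.9634)
n_3 = (-0.6462, +0.7632)
n_4 = (-0.9931, +0.1170)
n_5 = (-0.7006, -0.7136)
  (0,1): δ = 69.49°  ·
  (0,2): δ = 8.85°  ✓
  (0,3): δ = 15.84°  ✓
  (0,4): δ = 58.87°  ·
  (0,5): δ = 111.12°  ·
  (1,2): δ = 119.36°  ·
  (1,3): δ = 94.66°  ·
  (1,4): δ = 51.63°  ·
  (1,5): δ = 0.61°  ✓
  (2,3): δ = 155.30°  ·
  (2,4): δ = 112.27°  ·
  (2,5): δ = 60.03°  ·
  (3,4): δ = 136.97°  ·
  (3,5): δ = 84.73°  ·
  (4,5): δ = 127.75°  ·
antipodal pairs: 3

count = 3; pairs: (0,2), (0,3), (1,5)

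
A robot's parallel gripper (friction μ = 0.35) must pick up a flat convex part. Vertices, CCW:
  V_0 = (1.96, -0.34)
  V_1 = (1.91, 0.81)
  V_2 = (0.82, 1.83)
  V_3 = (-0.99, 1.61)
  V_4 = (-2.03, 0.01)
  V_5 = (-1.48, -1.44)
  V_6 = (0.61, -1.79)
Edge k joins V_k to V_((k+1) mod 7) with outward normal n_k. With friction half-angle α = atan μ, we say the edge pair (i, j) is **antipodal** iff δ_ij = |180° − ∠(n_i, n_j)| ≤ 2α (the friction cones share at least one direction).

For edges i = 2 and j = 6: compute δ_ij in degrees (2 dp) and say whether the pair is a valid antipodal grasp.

δ = 40.12°, invalid

α = atan 0.35 = 19.29°;  2α = 38.58°
edge 2: e_2 = (-1.81, -0.22);  n_2 = (-0.1207, +0.9927)
edge 6: e_6 = (+1.35, +1.45);  n_6 = (+0.7319, -0.6814)
∠(n_2, n_6) = 139.88°
δ = |180° − 139.88°| = 40.12°
40.12° > 2α = 38.58°  →  invalid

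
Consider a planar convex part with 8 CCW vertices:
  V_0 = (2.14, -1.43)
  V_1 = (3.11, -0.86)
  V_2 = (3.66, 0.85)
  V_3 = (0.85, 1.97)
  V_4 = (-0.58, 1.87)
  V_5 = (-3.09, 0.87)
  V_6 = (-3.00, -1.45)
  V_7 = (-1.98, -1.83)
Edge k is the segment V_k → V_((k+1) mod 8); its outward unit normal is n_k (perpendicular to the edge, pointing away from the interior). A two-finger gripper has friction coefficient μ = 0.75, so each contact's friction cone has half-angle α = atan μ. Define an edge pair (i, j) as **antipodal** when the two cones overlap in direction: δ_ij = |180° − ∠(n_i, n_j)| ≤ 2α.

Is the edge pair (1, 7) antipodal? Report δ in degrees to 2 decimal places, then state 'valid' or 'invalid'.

δ = 113.38°, invalid

α = atan 0.75 = 36.87°;  2α = 73.74°
edge 1: e_1 = (+0.55, +1.71);  n_1 = (+0.9520, -0.3062)
edge 7: e_7 = (+4.12, +0.40);  n_7 = (+0.0966, -0.9953)
∠(n_1, n_7) = 66.62°
δ = |180° − 66.62°| = 113.38°
113.38° > 2α = 73.74°  →  invalid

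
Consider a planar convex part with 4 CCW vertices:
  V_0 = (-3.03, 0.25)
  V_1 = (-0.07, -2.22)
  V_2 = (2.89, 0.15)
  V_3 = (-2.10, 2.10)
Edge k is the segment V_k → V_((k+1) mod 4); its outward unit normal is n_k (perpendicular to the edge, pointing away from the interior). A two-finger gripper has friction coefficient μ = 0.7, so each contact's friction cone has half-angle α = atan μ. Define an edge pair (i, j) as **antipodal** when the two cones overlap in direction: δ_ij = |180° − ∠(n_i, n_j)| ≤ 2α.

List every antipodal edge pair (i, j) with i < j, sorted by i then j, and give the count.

count = 3; pairs: (0,2), (1,2), (1,3)

α = atan 0.7 = 34.99°;  2α = 69.98°
n_0 = (-0.6407, -0.7678)
n_1 = (+0.6250, -0.7806)
n_2 = (+0.3640, +0.9314)
n_3 = (-0.8935, +0.4491)
  (0,1): δ = 101.47°  ·
  (0,2): δ = 18.50°  ✓
  (0,3): δ = 103.15°  ·
  (1,2): δ = 60.03°  ✓
  (1,3): δ = 24.63°  ✓
  (2,3): δ = 95.34°  ·
antipodal pairs: 3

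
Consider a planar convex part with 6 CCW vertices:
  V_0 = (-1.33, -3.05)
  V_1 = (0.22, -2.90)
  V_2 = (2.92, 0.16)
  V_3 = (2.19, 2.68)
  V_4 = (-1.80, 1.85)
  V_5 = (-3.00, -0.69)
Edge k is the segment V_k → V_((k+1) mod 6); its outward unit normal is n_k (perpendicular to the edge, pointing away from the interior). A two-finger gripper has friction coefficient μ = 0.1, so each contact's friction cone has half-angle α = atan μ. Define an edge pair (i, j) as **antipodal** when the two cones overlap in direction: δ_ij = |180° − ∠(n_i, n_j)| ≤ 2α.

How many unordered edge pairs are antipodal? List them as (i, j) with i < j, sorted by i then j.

count = 1; pairs: (0,3)

α = atan 0.1 = 5.71°;  2α = 11.42°
n_0 = (+0.0963, -0.9954)
n_1 = (+0.7498, -0.6616)
n_2 = (+0.9605, +0.2782)
n_3 = (-0.2037, +0.9790)
n_4 = (-0.9042, +0.4272)
n_5 = (-0.8163, -0.5776)
  (0,1): δ = 136.95°  ·
  (0,2): δ = 79.37°  ·
  (0,3): δ = 6.22°  ✓
  (0,4): δ = 59.18°  ·
  (0,5): δ = 119.76°  ·
  (1,2): δ = 122.42°  ·
  (1,3): δ = 36.83°  ·
  (1,4): δ = 16.14°  ·
  (1,5): δ = 76.71°  ·
  (2,3): δ = 94.40°  ·
  (2,4): δ = 41.44°  ·
  (2,5): δ = 19.13°  ·
  (3,4): δ = 127.04°  ·
  (3,5): δ = 66.47°  ·
  (4,5): δ = 119.43°  ·
antipodal pairs: 1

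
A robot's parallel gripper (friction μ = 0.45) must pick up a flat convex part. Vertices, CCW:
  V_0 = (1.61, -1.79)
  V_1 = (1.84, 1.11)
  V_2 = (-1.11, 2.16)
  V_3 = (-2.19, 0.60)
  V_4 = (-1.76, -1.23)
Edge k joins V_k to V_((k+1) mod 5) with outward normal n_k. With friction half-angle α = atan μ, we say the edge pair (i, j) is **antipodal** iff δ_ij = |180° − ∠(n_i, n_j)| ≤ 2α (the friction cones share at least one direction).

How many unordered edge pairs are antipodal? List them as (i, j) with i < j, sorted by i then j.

count = 3; pairs: (0,2), (0,3), (1,4)

α = atan 0.45 = 24.23°;  2α = 48.46°
n_0 = (+0.9969, -0.0791)
n_1 = (+0.3353, +0.9421)
n_2 = (-0.8222, +0.5692)
n_3 = (-0.9735, -0.2287)
n_4 = (-0.1639, -0.9865)
  (0,1): δ = 105.06°  ·
  (0,2): δ = 30.16°  ✓
  (0,3): δ = 17.76°  ✓
  (0,4): δ = 85.10°  ·
  (1,2): δ = 105.10°  ·
  (1,3): δ = 57.18°  ·
  (1,4): δ = 10.16°  ✓
  (2,3): δ = 132.08°  ·
  (2,4): δ = 64.74°  ·
  (3,4): δ = 112.66°  ·
antipodal pairs: 3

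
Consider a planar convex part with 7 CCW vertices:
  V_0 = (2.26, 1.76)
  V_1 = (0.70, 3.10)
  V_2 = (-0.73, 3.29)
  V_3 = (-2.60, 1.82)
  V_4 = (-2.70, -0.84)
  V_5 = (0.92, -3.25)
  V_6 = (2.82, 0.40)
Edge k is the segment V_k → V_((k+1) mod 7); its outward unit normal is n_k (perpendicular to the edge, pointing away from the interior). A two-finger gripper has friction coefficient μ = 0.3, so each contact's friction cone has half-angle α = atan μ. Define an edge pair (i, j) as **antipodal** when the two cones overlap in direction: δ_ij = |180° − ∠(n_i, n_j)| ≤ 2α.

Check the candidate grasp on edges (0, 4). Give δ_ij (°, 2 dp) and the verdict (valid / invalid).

α = atan 0.3 = 16.70°;  2α = 33.40°
edge 0: e_0 = (-1.56, +1.34);  n_0 = (+0.6516, +0.7586)
edge 4: e_4 = (+3.62, -2.41);  n_4 = (-0.5542, -0.8324)
∠(n_0, n_4) = 172.99°
δ = |180° − 172.99°| = 7.01°
7.01° ≤ 2α = 33.40°  →  valid

δ = 7.01°, valid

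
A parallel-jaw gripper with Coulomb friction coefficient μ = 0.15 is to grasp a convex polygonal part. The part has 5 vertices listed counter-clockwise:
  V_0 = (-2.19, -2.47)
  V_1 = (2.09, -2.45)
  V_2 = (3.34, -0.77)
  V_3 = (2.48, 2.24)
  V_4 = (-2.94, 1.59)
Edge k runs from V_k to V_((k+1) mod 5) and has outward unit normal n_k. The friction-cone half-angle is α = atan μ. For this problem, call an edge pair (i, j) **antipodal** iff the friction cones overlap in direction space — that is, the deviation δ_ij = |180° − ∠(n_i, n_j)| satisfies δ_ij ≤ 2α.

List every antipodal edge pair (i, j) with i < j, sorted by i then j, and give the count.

α = atan 0.15 = 8.53°;  2α = 17.06°
n_0 = (+0.0047, -1.0000)
n_1 = (+0.8023, -0.5969)
n_2 = (+0.9615, +0.2747)
n_3 = (-0.1191, +0.9929)
n_4 = (-0.9834, -0.1817)
  (0,1): δ = 126.92°  ·
  (0,2): δ = 74.32°  ·
  (0,3): δ = 6.57°  ✓
  (0,4): δ = 100.20°  ·
  (1,2): δ = 127.40°  ·
  (1,3): δ = 46.51°  ·
  (1,4): δ = 47.12°  ·
  (2,3): δ = 99.11°  ·
  (2,4): δ = 5.48°  ✓
  (3,4): δ = 86.37°  ·
antipodal pairs: 2

count = 2; pairs: (0,3), (2,4)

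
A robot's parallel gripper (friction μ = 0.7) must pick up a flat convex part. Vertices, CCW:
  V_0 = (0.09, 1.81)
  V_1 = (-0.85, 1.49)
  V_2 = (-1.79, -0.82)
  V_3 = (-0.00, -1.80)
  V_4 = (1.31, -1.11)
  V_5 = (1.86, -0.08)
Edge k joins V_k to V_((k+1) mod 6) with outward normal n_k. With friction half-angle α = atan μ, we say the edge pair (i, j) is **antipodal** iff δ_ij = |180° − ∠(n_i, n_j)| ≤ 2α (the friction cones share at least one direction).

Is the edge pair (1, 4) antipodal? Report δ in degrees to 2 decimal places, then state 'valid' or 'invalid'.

δ = 5.96°, valid

α = atan 0.7 = 34.99°;  2α = 69.98°
edge 1: e_1 = (-0.94, -2.31);  n_1 = (-0.9262, +0.3769)
edge 4: e_4 = (+0.55, +1.03);  n_4 = (+0.8821, -0.4710)
∠(n_1, n_4) = 174.04°
δ = |180° − 174.04°| = 5.96°
5.96° ≤ 2α = 69.98°  →  valid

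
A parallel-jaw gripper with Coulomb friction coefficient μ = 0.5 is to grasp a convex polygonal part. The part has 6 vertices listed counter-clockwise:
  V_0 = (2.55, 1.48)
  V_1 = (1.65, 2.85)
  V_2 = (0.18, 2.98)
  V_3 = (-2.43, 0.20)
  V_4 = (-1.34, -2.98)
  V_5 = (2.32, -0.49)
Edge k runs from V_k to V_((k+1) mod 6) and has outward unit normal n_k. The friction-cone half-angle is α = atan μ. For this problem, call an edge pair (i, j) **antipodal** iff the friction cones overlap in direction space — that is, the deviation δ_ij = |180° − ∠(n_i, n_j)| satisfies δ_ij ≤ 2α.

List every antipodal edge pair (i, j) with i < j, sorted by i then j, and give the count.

count = 5; pairs: (0,3), (1,4), (2,4), (2,5), (3,5)

α = atan 0.5 = 26.57°;  2α = 53.13°
n_0 = (+0.8358, +0.5491)
n_1 = (+0.0881, +0.9961)
n_2 = (-0.7290, +0.6845)
n_3 = (-0.9460, -0.3242)
n_4 = (+0.5625, -0.8268)
n_5 = (+0.9933, -0.1160)
  (0,1): δ = 128.36°  ·
  (0,2): δ = 76.50°  ·
  (0,3): δ = 14.38°  ✓
  (0,4): δ = 90.93°  ·
  (0,5): δ = 140.04°  ·
  (1,2): δ = 128.14°  ·
  (1,3): δ = 66.03°  ·
  (1,4): δ = 39.28°  ✓
  (1,5): δ = 88.39°  ·
  (2,3): δ = 117.89°  ·
  (2,4): δ = 12.58°  ✓
  (2,5): δ = 36.53°  ✓
  (3,4): δ = 74.69°  ·
  (3,5): δ = 25.58°  ✓
  (4,5): δ = 130.89°  ·
antipodal pairs: 5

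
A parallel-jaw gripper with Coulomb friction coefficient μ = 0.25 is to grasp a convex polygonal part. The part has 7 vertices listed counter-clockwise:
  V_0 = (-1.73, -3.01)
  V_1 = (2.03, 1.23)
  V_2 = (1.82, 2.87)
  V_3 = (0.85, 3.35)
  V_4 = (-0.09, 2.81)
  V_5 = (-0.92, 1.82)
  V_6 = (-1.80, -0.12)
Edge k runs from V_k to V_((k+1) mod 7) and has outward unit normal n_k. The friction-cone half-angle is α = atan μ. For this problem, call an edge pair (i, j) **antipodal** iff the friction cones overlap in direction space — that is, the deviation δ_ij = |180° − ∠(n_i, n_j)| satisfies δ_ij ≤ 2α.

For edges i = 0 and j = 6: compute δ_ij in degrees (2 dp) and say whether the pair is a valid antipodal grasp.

δ = 42.95°, invalid

α = atan 0.25 = 14.04°;  2α = 28.07°
edge 0: e_0 = (+3.76, +4.24);  n_0 = (+0.7482, -0.6635)
edge 6: e_6 = (+0.07, -2.89);  n_6 = (-0.9997, -0.0242)
∠(n_0, n_6) = 137.05°
δ = |180° − 137.05°| = 42.95°
42.95° > 2α = 28.07°  →  invalid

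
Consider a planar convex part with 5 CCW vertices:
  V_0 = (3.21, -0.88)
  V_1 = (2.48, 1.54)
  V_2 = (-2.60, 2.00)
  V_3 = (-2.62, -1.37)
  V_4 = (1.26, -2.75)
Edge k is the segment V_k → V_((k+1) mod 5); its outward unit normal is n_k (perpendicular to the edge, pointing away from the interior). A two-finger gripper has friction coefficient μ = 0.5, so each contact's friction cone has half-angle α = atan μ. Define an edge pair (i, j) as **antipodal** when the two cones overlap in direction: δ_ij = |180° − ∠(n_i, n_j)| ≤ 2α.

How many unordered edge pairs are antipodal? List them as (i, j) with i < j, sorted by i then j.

α = atan 0.5 = 26.57°;  2α = 53.13°
n_0 = (+0.9574, +0.2888)
n_1 = (+0.0902, +0.9959)
n_2 = (-1.0000, +0.0059)
n_3 = (-0.3351, -0.9422)
n_4 = (+0.6921, -0.7218)
  (0,1): δ = 111.96°  ·
  (0,2): δ = 17.13°  ✓
  (0,3): δ = 53.63°  ·
  (0,4): δ = 117.01°  ·
  (1,2): δ = 85.17°  ·
  (1,3): δ = 14.40°  ✓
  (1,4): δ = 48.97°  ✓
  (2,3): δ = 109.24°  ·
  (2,4): δ = 45.86°  ✓
  (3,4): δ = 116.62°  ·
antipodal pairs: 4

count = 4; pairs: (0,2), (1,3), (1,4), (2,4)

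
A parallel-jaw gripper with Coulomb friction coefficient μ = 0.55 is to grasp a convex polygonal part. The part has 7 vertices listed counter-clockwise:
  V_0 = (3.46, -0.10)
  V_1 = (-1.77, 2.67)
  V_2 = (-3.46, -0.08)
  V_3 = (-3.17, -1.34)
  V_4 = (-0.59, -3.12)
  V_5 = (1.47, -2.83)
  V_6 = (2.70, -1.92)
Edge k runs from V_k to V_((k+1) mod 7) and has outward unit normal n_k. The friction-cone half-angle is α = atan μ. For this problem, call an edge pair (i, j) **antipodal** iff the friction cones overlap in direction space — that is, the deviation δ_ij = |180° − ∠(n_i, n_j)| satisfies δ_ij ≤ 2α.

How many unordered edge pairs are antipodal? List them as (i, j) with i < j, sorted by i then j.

α = atan 0.55 = 28.81°;  2α = 57.62°
n_0 = (+0.4680, +0.8837)
n_1 = (-0.8520, +0.5236)
n_2 = (-0.9745, -0.2243)
n_3 = (-0.5679, -0.8231)
n_4 = (+0.1394, -0.9902)
n_5 = (+0.5948, -0.8039)
n_6 = (+0.9228, -0.3853)
  (0,1): δ = 93.67°  ·
  (0,2): δ = 49.13°  ✓
  (0,3): δ = 6.70°  ✓
  (0,4): δ = 35.92°  ✓
  (0,5): δ = 64.40°  ·
  (0,6): δ = 95.24°  ·
  (1,2): δ = 135.47°  ·
  (1,3): δ = 93.03°  ·
  (1,4): δ = 50.41°  ✓
  (1,5): δ = 21.93°  ✓
  (1,6): δ = 8.91°  ✓
  (2,3): δ = 137.56°  ·
  (2,4): δ = 94.95°  ·
  (2,5): δ = 66.47°  ·
  (2,6): δ = 35.63°  ✓
  (3,4): δ = 137.38°  ·
  (3,5): δ = 108.90°  ·
  (3,6): δ = 78.06°  ·
  (4,5): δ = 151.52°  ·
  (4,6): δ = 120.68°  ·
  (5,6): δ = 149.16°  ·
antipodal pairs: 7

count = 7; pairs: (0,2), (0,3), (0,4), (1,4), (1,5), (1,6), (2,6)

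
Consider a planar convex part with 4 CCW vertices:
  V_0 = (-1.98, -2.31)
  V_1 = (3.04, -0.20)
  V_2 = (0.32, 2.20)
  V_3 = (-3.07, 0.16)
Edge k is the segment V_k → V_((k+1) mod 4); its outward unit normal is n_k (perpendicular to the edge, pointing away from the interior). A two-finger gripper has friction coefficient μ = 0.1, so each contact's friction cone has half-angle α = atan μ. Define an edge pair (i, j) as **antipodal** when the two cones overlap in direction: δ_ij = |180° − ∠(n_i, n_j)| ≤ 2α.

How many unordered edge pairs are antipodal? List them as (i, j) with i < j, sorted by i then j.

α = atan 0.1 = 5.71°;  2α = 11.42°
n_0 = (+0.3875, -0.9219)
n_1 = (+0.6616, +0.7498)
n_2 = (-0.5156, +0.8568)
n_3 = (-0.9149, -0.4037)
  (0,1): δ = 64.22°  ·
  (0,2): δ = 8.24°  ✓
  (0,3): δ = 91.01°  ·
  (1,2): δ = 107.54°  ·
  (1,3): δ = 24.76°  ·
  (2,3): δ = 97.23°  ·
antipodal pairs: 1

count = 1; pairs: (0,2)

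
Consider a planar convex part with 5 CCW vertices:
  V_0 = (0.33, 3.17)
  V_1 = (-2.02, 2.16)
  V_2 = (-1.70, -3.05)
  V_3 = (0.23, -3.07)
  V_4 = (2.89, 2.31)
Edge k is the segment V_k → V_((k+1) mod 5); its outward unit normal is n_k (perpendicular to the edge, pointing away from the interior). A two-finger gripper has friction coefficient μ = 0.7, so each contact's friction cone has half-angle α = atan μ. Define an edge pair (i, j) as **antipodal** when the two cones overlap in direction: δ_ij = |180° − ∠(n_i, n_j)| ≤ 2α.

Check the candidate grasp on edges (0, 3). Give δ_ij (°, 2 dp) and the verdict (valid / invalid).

δ = 40.43°, valid

α = atan 0.7 = 34.99°;  2α = 69.98°
edge 0: e_0 = (-2.35, -1.01);  n_0 = (-0.3949, +0.9187)
edge 3: e_3 = (+2.66, +5.38);  n_3 = (+0.8964, -0.4432)
∠(n_0, n_3) = 139.57°
δ = |180° − 139.57°| = 40.43°
40.43° ≤ 2α = 69.98°  →  valid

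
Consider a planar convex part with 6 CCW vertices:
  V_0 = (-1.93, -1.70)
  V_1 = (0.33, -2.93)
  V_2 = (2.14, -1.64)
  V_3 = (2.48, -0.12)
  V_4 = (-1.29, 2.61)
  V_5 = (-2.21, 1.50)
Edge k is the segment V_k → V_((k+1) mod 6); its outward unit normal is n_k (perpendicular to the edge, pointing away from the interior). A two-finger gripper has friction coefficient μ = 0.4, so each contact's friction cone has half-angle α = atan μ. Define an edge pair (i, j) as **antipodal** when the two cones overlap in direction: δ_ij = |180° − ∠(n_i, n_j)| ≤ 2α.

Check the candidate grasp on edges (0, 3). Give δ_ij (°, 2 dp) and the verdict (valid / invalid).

δ = 7.35°, valid

α = atan 0.4 = 21.80°;  2α = 43.60°
edge 0: e_0 = (+2.26, -1.23);  n_0 = (-0.4780, -0.8783)
edge 3: e_3 = (-3.77, +2.73);  n_3 = (+0.5865, +0.8099)
∠(n_0, n_3) = 172.65°
δ = |180° − 172.65°| = 7.35°
7.35° ≤ 2α = 43.60°  →  valid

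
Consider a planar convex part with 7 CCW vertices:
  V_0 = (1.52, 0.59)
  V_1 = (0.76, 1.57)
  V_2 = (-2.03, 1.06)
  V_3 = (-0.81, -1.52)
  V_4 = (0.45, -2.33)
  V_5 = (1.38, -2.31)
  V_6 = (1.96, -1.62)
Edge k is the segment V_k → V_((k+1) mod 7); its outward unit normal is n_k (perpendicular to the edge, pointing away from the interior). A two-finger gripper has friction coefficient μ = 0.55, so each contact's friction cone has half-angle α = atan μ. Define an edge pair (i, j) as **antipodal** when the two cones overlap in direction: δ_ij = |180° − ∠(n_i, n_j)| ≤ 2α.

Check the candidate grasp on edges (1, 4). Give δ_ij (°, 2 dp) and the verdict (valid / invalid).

δ = 9.13°, valid

α = atan 0.55 = 28.81°;  2α = 57.62°
edge 1: e_1 = (-2.79, -0.51);  n_1 = (-0.1798, +0.9837)
edge 4: e_4 = (+0.93, +0.02);  n_4 = (+0.0215, -0.9998)
∠(n_1, n_4) = 170.87°
δ = |180° − 170.87°| = 9.13°
9.13° ≤ 2α = 57.62°  →  valid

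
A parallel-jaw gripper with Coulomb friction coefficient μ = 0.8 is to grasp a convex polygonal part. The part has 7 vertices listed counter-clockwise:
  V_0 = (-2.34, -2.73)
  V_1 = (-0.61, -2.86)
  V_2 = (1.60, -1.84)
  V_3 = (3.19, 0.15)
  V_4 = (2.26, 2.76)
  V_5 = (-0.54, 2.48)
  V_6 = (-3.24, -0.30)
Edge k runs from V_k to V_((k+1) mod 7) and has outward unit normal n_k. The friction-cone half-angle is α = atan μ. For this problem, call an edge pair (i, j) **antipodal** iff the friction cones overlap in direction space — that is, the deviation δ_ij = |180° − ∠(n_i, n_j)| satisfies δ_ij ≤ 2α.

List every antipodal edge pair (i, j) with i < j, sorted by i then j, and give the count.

count = 11; pairs: (0,3), (0,4), (0,5), (1,4), (1,5), (2,4), (2,5), (2,6), (3,5), (3,6), (4,6)

α = atan 0.8 = 38.66°;  2α = 77.32°
n_0 = (-0.0749, -0.9972)
n_1 = (+0.4191, -0.9080)
n_2 = (+0.7813, -0.6242)
n_3 = (+0.9420, +0.3357)
n_4 = (-0.0995, +0.9950)
n_5 = (-0.7174, +0.6967)
n_6 = (-0.9377, -0.3473)
  (0,1): δ = 150.93°  ·
  (0,2): δ = 124.33°  ·
  (0,3): δ = 66.09°  ✓
  (0,4): δ = 10.01°  ✓
  (0,5): δ = 50.13°  ✓
  (0,6): δ = 114.62°  ·
  (1,2): δ = 153.40°  ·
  (1,3): δ = 95.16°  ·
  (1,4): δ = 19.06°  ✓
  (1,5): δ = 21.06°  ✓
  (1,6): δ = 85.55°  ·
  (2,3): δ = 121.76°  ·
  (2,4): δ = 45.66°  ✓
  (2,5): δ = 5.54°  ✓
  (2,6): δ = 58.95°  ✓
  (3,4): δ = 103.90°  ·
  (3,5): δ = 63.78°  ✓
  (3,6): δ = 0.71°  ✓
  (4,5): δ = 139.87°  ·
  (4,6): δ = 75.39°  ✓
  (5,6): δ = 115.51°  ·
antipodal pairs: 11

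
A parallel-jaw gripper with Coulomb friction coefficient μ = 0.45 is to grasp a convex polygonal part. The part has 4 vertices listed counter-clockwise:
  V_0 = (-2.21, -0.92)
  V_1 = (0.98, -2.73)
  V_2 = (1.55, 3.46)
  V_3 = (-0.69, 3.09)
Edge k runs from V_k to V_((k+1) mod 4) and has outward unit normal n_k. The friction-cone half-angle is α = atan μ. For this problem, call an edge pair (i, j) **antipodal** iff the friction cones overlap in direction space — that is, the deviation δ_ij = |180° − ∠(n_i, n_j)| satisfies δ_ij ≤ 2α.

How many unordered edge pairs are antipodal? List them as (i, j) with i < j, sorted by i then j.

count = 2; pairs: (0,2), (1,3)

α = atan 0.45 = 24.23°;  2α = 48.46°
n_0 = (-0.4935, -0.8697)
n_1 = (+0.9958, -0.0917)
n_2 = (-0.1630, +0.9866)
n_3 = (-0.9351, +0.3544)
  (0,1): δ = 65.69°  ·
  (0,2): δ = 38.95°  ✓
  (0,3): δ = 98.81°  ·
  (1,2): δ = 75.36°  ·
  (1,3): δ = 15.50°  ✓
  (2,3): δ = 120.14°  ·
antipodal pairs: 2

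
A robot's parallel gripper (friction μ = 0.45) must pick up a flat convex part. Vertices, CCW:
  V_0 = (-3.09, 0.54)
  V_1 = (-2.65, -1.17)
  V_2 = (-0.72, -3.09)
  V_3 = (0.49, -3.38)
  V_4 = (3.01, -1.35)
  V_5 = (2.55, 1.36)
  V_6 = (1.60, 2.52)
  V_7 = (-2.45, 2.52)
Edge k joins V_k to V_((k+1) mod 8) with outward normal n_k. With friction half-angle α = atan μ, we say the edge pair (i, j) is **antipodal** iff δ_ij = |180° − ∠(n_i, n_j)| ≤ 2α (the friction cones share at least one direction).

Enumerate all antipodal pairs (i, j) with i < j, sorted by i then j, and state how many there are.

count = 10; pairs: (0,4), (0,5), (1,4), (1,5), (1,6), (2,5), (2,6), (3,6), (3,7), (4,7)

α = atan 0.45 = 24.23°;  2α = 48.46°
n_0 = (-0.9685, -0.2492)
n_1 = (-0.7053, -0.7089)
n_2 = (-0.2331, -0.9725)
n_3 = (+0.6273, -0.7788)
n_4 = (+0.9859, +0.1673)
n_5 = (+0.7737, +0.6336)
n_6 = (+0.0000, +1.0000)
n_7 = (-0.9515, +0.3076)
  (0,1): δ = 149.28°  ·
  (0,2): δ = 117.91°  ·
  (0,3): δ = 65.58°  ·
  (0,4): δ = 4.80°  ✓
  (0,5): δ = 24.89°  ✓
  (0,6): δ = 75.57°  ·
  (0,7): δ = 147.66°  ·
  (1,2): δ = 148.63°  ·
  (1,3): δ = 96.30°  ·
  (1,4): δ = 35.52°  ✓
  (1,5): δ = 5.83°  ✓
  (1,6): δ = 44.85°  ✓
  (1,7): δ = 116.94°  ·
  (2,3): δ = 127.67°  ·
  (2,4): δ = 66.89°  ·
  (2,5): δ = 37.21°  ✓
  (2,6): δ = 13.48°  ✓
  (2,7): δ = 85.57°  ·
  (3,4): δ = 119.22°  ·
  (3,5): δ = 89.54°  ·
  (3,6): δ = 38.85°  ✓
  (3,7): δ = 33.23°  ✓
  (4,5): δ = 150.32°  ·
  (4,6): δ = 99.63°  ·
  (4,7): δ = 27.55°  ✓
  (5,6): δ = 129.32°  ·
  (5,7): δ = 57.23°  ·
  (6,7): δ = 107.91°  ·
antipodal pairs: 10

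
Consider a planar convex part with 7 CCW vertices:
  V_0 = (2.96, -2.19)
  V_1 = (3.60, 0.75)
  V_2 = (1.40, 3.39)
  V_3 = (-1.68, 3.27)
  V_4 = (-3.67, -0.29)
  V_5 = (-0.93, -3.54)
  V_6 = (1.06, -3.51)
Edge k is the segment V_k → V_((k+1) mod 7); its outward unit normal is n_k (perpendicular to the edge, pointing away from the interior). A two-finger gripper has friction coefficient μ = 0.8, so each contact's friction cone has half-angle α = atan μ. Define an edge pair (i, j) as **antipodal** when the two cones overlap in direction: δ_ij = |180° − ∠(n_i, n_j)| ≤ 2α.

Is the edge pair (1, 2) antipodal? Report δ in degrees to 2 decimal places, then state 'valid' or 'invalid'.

δ = 127.57°, invalid

α = atan 0.8 = 38.66°;  2α = 77.32°
edge 1: e_1 = (-2.20, +2.64);  n_1 = (+0.7682, +0.6402)
edge 2: e_2 = (-3.08, -0.12);  n_2 = (-0.0389, +0.9992)
∠(n_1, n_2) = 52.43°
δ = |180° − 52.43°| = 127.57°
127.57° > 2α = 77.32°  →  invalid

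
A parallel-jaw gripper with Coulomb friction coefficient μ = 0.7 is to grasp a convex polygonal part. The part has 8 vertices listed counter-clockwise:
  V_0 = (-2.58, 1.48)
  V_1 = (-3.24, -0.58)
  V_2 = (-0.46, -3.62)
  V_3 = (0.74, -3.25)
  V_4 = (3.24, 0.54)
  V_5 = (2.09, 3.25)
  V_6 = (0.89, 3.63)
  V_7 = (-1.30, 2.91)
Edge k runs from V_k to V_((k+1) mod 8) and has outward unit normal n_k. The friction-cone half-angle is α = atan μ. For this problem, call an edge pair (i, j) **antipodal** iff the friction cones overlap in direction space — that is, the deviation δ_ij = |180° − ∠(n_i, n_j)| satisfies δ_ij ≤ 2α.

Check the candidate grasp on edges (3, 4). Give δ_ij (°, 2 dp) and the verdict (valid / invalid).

δ = 123.60°, invalid

α = atan 0.7 = 34.99°;  2α = 69.98°
edge 3: e_3 = (+2.50, +3.79);  n_3 = (+0.8348, -0.5506)
edge 4: e_4 = (-1.15, +2.71);  n_4 = (+0.9205, +0.3906)
∠(n_3, n_4) = 56.40°
δ = |180° − 56.40°| = 123.60°
123.60° > 2α = 69.98°  →  invalid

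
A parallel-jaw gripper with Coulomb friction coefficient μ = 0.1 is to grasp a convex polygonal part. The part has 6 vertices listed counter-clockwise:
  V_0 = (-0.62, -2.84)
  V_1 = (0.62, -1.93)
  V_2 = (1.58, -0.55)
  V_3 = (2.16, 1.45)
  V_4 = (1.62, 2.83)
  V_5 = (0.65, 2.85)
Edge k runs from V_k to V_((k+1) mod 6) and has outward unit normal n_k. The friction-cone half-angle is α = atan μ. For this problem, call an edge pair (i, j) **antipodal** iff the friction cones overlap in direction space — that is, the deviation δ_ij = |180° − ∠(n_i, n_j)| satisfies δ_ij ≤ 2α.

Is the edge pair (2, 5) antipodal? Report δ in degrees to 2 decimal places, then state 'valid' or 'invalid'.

α = atan 0.1 = 5.71°;  2α = 11.42°
edge 2: e_2 = (+0.58, +2.00);  n_2 = (+0.9604, -0.2785)
edge 5: e_5 = (-1.27, -5.69);  n_5 = (-0.9760, +0.2178)
∠(n_2, n_5) = 176.41°
δ = |180° − 176.41°| = 3.59°
3.59° ≤ 2α = 11.42°  →  valid

δ = 3.59°, valid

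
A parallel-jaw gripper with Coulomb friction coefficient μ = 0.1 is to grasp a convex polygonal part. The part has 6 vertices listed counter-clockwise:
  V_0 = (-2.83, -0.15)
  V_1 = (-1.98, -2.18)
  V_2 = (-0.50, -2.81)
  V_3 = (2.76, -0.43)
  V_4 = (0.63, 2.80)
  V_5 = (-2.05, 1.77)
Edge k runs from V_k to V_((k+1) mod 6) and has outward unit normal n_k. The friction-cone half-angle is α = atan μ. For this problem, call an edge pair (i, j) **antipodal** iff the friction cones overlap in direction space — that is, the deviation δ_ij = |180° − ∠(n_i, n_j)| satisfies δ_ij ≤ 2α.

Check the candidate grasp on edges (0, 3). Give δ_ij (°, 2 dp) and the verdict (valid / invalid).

δ = 10.68°, valid

α = atan 0.1 = 5.71°;  2α = 11.42°
edge 0: e_0 = (+0.85, -2.03);  n_0 = (-0.9224, -0.3862)
edge 3: e_3 = (-2.13, +3.23);  n_3 = (+0.8348, +0.5505)
∠(n_0, n_3) = 169.32°
δ = |180° − 169.32°| = 10.68°
10.68° ≤ 2α = 11.42°  →  valid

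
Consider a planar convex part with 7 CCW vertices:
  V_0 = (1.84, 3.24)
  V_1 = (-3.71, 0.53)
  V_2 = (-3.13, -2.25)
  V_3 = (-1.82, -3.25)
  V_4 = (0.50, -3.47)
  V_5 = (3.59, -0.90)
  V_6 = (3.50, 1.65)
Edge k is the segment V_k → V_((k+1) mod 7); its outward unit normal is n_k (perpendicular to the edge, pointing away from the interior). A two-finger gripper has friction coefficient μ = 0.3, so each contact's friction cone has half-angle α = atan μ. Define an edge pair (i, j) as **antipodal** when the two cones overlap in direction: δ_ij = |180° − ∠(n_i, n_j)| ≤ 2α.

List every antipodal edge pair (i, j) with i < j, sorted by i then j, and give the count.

α = atan 0.3 = 16.70°;  2α = 33.40°
n_0 = (-0.4388, +0.8986)
n_1 = (-0.9789, -0.2042)
n_2 = (-0.6068, -0.7949)
n_3 = (-0.0944, -0.9955)
n_4 = (+0.6394, -0.7688)
n_5 = (+0.9994, +0.0353)
n_6 = (+0.6917, +0.7222)
  (0,1): δ = 104.24°  ·
  (0,2): δ = 63.38°  ·
  (0,3): δ = 31.44°  ✓
  (0,4): δ = 13.73°  ✓
  (0,5): δ = 66.00°  ·
  (0,6): δ = 110.21°  ·
  (1,2): δ = 139.14°  ·
  (1,3): δ = 107.20°  ·
  (1,4): δ = 62.03°  ·
  (1,5): δ = 9.76°  ✓
  (1,6): δ = 34.45°  ·
  (2,3): δ = 148.06°  ·
  (2,4): δ = 102.89°  ·
  (2,5): δ = 50.62°  ·
  (2,6): δ = 6.41°  ✓
  (3,4): δ = 134.83°  ·
  (3,5): δ = 82.56°  ·
  (3,6): δ = 38.35°  ·
  (4,5): δ = 127.73°  ·
  (4,6): δ = 83.52°  ·
  (5,6): δ = 135.79°  ·
antipodal pairs: 4

count = 4; pairs: (0,3), (0,4), (1,5), (2,6)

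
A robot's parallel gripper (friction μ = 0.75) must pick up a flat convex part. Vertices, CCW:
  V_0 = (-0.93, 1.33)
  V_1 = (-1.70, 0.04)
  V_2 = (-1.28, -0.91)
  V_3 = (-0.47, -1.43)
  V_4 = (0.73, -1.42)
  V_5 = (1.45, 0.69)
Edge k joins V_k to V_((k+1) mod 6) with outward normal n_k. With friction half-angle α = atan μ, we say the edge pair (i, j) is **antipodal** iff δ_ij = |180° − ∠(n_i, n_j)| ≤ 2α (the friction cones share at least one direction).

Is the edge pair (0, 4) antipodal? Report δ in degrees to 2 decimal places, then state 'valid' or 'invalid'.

δ = 11.99°, valid

α = atan 0.75 = 36.87°;  2α = 73.74°
edge 0: e_0 = (-0.77, -1.29);  n_0 = (-0.8587, +0.5125)
edge 4: e_4 = (+0.72, +2.11);  n_4 = (+0.9464, -0.3229)
∠(n_0, n_4) = 168.01°
δ = |180° − 168.01°| = 11.99°
11.99° ≤ 2α = 73.74°  →  valid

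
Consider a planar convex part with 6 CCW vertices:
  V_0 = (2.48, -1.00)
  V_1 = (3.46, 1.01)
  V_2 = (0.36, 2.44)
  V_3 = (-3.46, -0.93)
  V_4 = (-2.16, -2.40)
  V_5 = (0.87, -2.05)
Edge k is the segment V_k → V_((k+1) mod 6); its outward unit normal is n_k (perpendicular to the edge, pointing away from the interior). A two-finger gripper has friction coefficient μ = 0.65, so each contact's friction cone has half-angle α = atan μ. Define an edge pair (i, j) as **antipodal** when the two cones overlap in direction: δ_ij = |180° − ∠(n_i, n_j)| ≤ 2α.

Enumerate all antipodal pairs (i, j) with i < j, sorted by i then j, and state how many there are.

count = 6; pairs: (0,2), (1,3), (1,4), (1,5), (2,4), (2,5)

α = atan 0.65 = 33.02°;  2α = 66.05°
n_0 = (+0.8989, -0.4382)
n_1 = (+0.4189, +0.9080)
n_2 = (-0.6616, +0.7499)
n_3 = (-0.7491, -0.6625)
n_4 = (+0.1147, -0.9934)
n_5 = (+0.5463, -0.8376)
  (0,1): δ = 88.77°  ·
  (0,2): δ = 22.59°  ✓
  (0,3): δ = 67.48°  ·
  (0,4): δ = 122.58°  ·
  (0,5): δ = 149.10°  ·
  (1,2): δ = 113.82°  ·
  (1,3): δ = 23.75°  ✓
  (1,4): δ = 31.35°  ✓
  (1,5): δ = 57.87°  ✓
  (2,3): δ = 89.93°  ·
  (2,4): δ = 34.83°  ✓
  (2,5): δ = 8.31°  ✓
  (3,4): δ = 124.90°  ·
  (3,5): δ = 98.38°  ·
  (4,5): δ = 153.48°  ·
antipodal pairs: 6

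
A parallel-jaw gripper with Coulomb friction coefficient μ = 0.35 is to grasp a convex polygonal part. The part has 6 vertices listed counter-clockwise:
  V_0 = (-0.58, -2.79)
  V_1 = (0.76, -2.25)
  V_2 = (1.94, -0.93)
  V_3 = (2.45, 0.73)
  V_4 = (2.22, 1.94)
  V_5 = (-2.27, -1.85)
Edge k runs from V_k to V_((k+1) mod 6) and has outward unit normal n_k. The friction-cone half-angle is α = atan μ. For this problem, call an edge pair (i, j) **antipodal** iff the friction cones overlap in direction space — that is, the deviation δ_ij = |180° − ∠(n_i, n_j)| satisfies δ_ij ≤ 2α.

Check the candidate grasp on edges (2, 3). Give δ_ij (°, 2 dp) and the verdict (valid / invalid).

α = atan 0.35 = 19.29°;  2α = 38.58°
edge 2: e_2 = (+0.51, +1.66);  n_2 = (+0.9559, -0.2937)
edge 3: e_3 = (-0.23, +1.21);  n_3 = (+0.9824, +0.1867)
∠(n_2, n_3) = 27.84°
δ = |180° − 27.84°| = 152.16°
152.16° > 2α = 38.58°  →  invalid

δ = 152.16°, invalid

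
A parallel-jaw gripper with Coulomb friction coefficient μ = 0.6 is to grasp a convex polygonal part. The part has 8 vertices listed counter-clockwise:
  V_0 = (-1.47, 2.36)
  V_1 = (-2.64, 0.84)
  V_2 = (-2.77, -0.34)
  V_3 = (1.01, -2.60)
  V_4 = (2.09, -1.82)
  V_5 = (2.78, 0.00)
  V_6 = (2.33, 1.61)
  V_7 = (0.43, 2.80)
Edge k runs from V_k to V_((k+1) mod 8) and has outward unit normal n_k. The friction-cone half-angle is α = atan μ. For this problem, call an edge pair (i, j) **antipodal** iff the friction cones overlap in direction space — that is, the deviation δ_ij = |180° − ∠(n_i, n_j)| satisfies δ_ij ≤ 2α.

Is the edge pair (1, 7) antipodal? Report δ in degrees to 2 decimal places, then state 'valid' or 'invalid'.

δ = 109.33°, invalid

α = atan 0.6 = 30.96°;  2α = 61.93°
edge 1: e_1 = (-0.13, -1.18);  n_1 = (-0.9940, +0.1095)
edge 7: e_7 = (-1.90, -0.44);  n_7 = (-0.2256, +0.9742)
∠(n_1, n_7) = 70.67°
δ = |180° − 70.67°| = 109.33°
109.33° > 2α = 61.93°  →  invalid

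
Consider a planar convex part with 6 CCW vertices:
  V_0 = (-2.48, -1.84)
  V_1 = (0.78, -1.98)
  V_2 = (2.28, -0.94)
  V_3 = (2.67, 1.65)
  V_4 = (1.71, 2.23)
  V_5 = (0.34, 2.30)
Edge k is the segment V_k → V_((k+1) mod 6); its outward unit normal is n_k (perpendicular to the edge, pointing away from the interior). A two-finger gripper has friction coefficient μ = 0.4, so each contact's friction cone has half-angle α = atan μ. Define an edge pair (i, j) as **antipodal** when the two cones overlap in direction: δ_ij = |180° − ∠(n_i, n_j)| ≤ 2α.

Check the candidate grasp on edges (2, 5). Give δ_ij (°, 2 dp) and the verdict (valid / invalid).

α = atan 0.4 = 21.80°;  2α = 43.60°
edge 2: e_2 = (+0.39, +2.59);  n_2 = (+0.9889, -0.1489)
edge 5: e_5 = (-2.82, -4.14);  n_5 = (-0.8265, +0.5630)
∠(n_2, n_5) = 154.30°
δ = |180° − 154.30°| = 25.70°
25.70° ≤ 2α = 43.60°  →  valid

δ = 25.70°, valid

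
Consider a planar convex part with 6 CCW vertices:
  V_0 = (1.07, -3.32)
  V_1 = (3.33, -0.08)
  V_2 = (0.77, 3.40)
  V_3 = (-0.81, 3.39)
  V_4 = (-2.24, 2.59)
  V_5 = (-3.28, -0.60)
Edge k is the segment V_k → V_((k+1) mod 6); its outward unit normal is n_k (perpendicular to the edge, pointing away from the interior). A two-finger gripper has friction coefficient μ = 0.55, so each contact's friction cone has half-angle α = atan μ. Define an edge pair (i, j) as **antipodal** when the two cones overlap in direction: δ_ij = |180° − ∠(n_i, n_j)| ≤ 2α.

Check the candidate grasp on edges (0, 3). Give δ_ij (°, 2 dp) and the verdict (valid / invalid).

α = atan 0.55 = 28.81°;  2α = 57.62°
edge 0: e_0 = (+2.26, +3.24);  n_0 = (+0.8202, -0.5721)
edge 3: e_3 = (-1.43, -0.80);  n_3 = (-0.4882, +0.8727)
∠(n_0, n_3) = 154.12°
δ = |180° − 154.12°| = 25.88°
25.88° ≤ 2α = 57.62°  →  valid

δ = 25.88°, valid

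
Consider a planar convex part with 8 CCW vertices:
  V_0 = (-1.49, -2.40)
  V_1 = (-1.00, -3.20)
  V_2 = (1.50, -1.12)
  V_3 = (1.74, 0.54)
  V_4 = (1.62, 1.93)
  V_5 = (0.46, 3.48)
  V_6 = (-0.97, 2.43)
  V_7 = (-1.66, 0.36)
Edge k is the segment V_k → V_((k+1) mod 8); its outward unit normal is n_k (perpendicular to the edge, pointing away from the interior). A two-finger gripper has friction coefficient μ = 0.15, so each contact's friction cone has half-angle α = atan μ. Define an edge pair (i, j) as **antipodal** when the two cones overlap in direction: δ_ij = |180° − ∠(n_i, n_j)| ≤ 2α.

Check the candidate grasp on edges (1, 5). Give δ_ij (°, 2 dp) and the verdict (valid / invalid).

α = atan 0.15 = 8.53°;  2α = 17.06°
edge 1: e_1 = (+2.50, +2.08);  n_1 = (+0.6396, -0.7687)
edge 5: e_5 = (-1.43, -1.05);  n_5 = (-0.5919, +0.8060)
∠(n_1, n_5) = 176.53°
δ = |180° − 176.53°| = 3.47°
3.47° ≤ 2α = 17.06°  →  valid

δ = 3.47°, valid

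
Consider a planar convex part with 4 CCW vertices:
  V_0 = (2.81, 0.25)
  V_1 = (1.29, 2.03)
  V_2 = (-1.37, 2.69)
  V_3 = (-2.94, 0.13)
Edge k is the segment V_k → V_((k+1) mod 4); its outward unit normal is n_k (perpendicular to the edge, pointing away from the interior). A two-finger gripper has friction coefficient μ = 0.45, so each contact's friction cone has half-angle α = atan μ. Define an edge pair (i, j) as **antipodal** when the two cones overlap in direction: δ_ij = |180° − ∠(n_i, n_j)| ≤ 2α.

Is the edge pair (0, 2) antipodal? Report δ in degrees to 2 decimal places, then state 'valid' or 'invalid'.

δ = 72.02°, invalid

α = atan 0.45 = 24.23°;  2α = 48.46°
edge 0: e_0 = (-1.52, +1.78);  n_0 = (+0.7605, +0.6494)
edge 2: e_2 = (-1.57, -2.56);  n_2 = (-0.8525, +0.5228)
∠(n_0, n_2) = 107.98°
δ = |180° − 107.98°| = 72.02°
72.02° > 2α = 48.46°  →  invalid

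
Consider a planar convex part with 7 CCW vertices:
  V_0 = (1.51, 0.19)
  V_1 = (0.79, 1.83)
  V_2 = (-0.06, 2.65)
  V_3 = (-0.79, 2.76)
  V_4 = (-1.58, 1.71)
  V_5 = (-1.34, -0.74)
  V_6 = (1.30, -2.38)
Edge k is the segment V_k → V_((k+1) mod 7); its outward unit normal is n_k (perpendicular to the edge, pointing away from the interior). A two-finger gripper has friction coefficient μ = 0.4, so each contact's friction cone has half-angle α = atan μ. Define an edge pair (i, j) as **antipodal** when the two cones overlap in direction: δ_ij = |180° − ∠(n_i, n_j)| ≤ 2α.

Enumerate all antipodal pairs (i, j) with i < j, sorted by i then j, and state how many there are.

count = 7; pairs: (0,4), (0,5), (1,4), (1,5), (2,5), (3,6), (4,6)

α = atan 0.4 = 21.80°;  2α = 43.60°
n_0 = (+0.9156, +0.4020)
n_1 = (+0.6943, +0.7197)
n_2 = (+0.1490, +0.9888)
n_3 = (-0.7991, +0.6012)
n_4 = (-0.9952, -0.0975)
n_5 = (-0.5277, -0.8494)
n_6 = (+0.9967, -0.0814)
  (0,1): δ = 157.67°  ·
  (0,2): δ = 122.27°  ·
  (0,3): δ = 60.66°  ·
  (0,4): δ = 18.11°  ✓
  (0,5): δ = 34.45°  ✓
  (0,6): δ = 151.63°  ·
  (1,2): δ = 144.60°  ·
  (1,3): δ = 82.99°  ·
  (1,4): δ = 40.43°  ✓
  (1,5): δ = 12.12°  ✓
  (1,6): δ = 129.30°  ·
  (2,3): δ = 118.39°  ·
  (2,4): δ = 75.84°  ·
  (2,5): δ = 23.28°  ✓
  (2,6): δ = 93.90°  ·
  (3,4): δ = 137.45°  ·
  (3,5): δ = 84.89°  ·
  (3,6): δ = 32.29°  ✓
  (4,5): δ = 127.44°  ·
  (4,6): δ = 10.27°  ✓
  (5,6): δ = 62.82°  ·
antipodal pairs: 7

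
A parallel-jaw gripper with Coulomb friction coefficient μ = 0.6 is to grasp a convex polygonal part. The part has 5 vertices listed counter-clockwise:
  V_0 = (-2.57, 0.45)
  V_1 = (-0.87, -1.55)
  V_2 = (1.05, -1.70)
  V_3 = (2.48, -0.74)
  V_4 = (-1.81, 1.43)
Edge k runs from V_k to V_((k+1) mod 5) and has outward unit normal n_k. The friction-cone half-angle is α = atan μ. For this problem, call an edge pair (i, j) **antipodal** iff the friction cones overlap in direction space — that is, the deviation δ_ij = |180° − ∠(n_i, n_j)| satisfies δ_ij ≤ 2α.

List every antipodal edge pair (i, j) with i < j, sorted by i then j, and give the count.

α = atan 0.6 = 30.96°;  2α = 61.93°
n_0 = (-0.7619, -0.6476)
n_1 = (-0.0779, -0.9970)
n_2 = (+0.5574, -0.8303)
n_3 = (+0.4514, +0.8923)
n_4 = (-0.7902, +0.6128)
  (0,1): δ = 134.83°  ·
  (0,2): δ = 96.49°  ·
  (0,3): δ = 22.80°  ✓
  (0,4): δ = 101.84°  ·
  (1,2): δ = 141.66°  ·
  (1,3): δ = 22.36°  ✓
  (1,4): δ = 56.67°  ✓
  (2,3): δ = 60.71°  ✓
  (2,4): δ = 18.33°  ✓
  (3,4): δ = 100.96°  ·
antipodal pairs: 5

count = 5; pairs: (0,3), (1,3), (1,4), (2,3), (2,4)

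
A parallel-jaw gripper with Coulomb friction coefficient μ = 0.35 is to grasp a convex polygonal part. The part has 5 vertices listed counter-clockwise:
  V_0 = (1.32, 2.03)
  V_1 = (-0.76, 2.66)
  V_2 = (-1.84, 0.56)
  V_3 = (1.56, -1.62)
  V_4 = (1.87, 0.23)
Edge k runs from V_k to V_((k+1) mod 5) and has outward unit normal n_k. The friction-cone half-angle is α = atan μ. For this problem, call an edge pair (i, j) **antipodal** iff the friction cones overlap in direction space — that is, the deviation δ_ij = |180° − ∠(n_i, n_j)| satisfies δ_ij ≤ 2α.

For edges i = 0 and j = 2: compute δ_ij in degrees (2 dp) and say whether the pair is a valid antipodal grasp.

δ = 15.82°, valid

α = atan 0.35 = 19.29°;  2α = 38.58°
edge 0: e_0 = (-2.08, +0.63);  n_0 = (+0.2899, +0.9571)
edge 2: e_2 = (+3.40, -2.18);  n_2 = (-0.5398, -0.8418)
∠(n_0, n_2) = 164.18°
δ = |180° − 164.18°| = 15.82°
15.82° ≤ 2α = 38.58°  →  valid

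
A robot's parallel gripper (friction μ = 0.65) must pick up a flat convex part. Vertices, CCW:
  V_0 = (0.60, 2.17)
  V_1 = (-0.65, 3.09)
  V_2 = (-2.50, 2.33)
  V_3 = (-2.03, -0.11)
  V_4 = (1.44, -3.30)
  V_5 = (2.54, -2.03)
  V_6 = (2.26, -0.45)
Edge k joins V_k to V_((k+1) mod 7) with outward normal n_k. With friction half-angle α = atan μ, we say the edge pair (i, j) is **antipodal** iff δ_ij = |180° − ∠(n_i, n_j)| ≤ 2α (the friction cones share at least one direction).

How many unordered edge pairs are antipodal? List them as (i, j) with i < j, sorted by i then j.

count = 9; pairs: (0,2), (0,3), (1,3), (1,4), (2,4), (2,5), (2,6), (3,5), (3,6)

α = atan 0.65 = 33.02°;  2α = 66.05°
n_0 = (+0.5928, +0.8054)
n_1 = (-0.3800, +0.9250)
n_2 = (-0.9819, -0.1891)
n_3 = (-0.6768, -0.7362)
n_4 = (+0.7559, -0.6547)
n_5 = (+0.9847, +0.1745)
n_6 = (+0.8447, +0.5352)
  (0,1): δ = 121.31°  ·
  (0,2): δ = 42.74°  ✓
  (0,3): δ = 6.24°  ✓
  (0,4): δ = 85.46°  ·
  (0,5): δ = 136.40°  ·
  (0,6): δ = 158.71°  ·
  (1,2): δ = 101.43°  ·
  (1,3): δ = 64.93°  ✓
  (1,4): δ = 26.77°  ✓
  (1,5): δ = 77.72°  ·
  (1,6): δ = 100.02°  ·
  (2,3): δ = 143.50°  ·
  (2,4): δ = 51.80°  ✓
  (2,5): δ = 0.85°  ✓
  (2,6): δ = 21.45°  ✓
  (3,4): δ = 88.30°  ·
  (3,5): δ = 37.36°  ✓
  (3,6): δ = 15.05°  ✓
  (4,5): δ = 129.05°  ·
  (4,6): δ = 106.74°  ·
  (5,6): δ = 157.69°  ·
antipodal pairs: 9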